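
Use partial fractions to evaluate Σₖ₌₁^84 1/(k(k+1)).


1/(k(k+1)) = 1/k - 1/(k+1) (partial fractions)
Telescoping: Σ = 1 - 1/85 = 84/85

Sum = 84/85


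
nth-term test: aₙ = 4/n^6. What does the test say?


lim(n→∞) 4/n^6 = 0
lim aₙ = 0 → nth-term test is INCONCLUSIVE
(Need other tests; this is actually a convergent p-series with p=6 > 1)

Inconclusive (lim aₙ = 0; need another test)


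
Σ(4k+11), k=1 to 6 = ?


Σ(4k+11) = 4·Σk + 11·n
= 4·21 + 11·6
= 84 + 66 = 150

Σ = 150


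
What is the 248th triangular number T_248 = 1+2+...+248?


n(n+1)/2 = 248×249/2 = 61752/2 = 30876

Σk = 30876


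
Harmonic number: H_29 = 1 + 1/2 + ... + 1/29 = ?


H_29 = 1/1 + 1/2 + 1/3 + ... + 1/29
= 9227046511387/2329089562800
≈ 3.9617

H_29 = 9227046511387/2329089562800 ≈ 3.9617


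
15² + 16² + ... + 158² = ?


Σₖ₌15^158 k² = Σₖ₌₁^158 k² − Σₖ₌₁^14 k²
= 158·159·317/6 − 14·15·29/6
= 1327279 − 1015 = 1326264

Σk² = 1326264


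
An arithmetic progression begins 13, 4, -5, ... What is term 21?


aₙ = a₁ + (n-1)d
= 13 + (21-1)×-9
= 13 - 180
= -167

a_21 = -167


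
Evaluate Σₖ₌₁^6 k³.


n(n+1)/2 = 6×7/2 = 21
Σk³ = 21² = 441

Σk³ = 441


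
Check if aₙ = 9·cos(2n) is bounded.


For all n, -1 ≤ cos(2n) ≤ 1, so -9 ≤ 9·cos(2n) ≤ 9
Lower bound: -9, Upper bound: 9
The sequence IS bounded

Bounded (-9 ≤ aₙ ≤ 9)


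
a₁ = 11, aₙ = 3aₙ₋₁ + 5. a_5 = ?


Computing step by step:
a_1 = 11
a_2 = 38
a_3 = 119
a_4 = 362
a_5 = 1091


a_5 = 1091


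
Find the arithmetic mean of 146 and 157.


AM = (146 + 157)/2 = 303/2 = 151.5

AM = 151.5


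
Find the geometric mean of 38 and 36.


GM = √(38×36) = √1368 = 36.9865

GM = 36.9865


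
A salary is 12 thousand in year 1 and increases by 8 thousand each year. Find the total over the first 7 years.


aₙ = 12 + (7-1)×8 = 60
Sₙ = n(a₁+aₙ)/2 = 7×(12+60)/2
= 7×72/2 = 252

S_7 = 252


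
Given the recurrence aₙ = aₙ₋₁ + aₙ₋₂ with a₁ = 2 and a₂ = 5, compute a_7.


Computing iteratively: 2, 5, 7, 12, 19, 31, 50
a_7 = 50

a_7 = 50


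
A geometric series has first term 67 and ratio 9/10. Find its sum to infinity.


S∞ = a₁/(1-r) = 67/(1 - 9/10)
= 67/(1/10)
= 670

S∞ = 670


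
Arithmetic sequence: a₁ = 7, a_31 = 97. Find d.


d = (aₙ - a₁)/(n-1)
= (97 - 7)/(31-1)
= 90/30 = 3

d = 3


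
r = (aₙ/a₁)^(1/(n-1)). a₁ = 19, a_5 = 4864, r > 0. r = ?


r^(n-1) = aₙ/a₁
r^4 = 4864/19 = 256
r = 256^(1/4)
= ±4; taking r > 0 gives r = 4

r = 4


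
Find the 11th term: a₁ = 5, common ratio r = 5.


aₙ = a₁·r^(n-1)
= 5×5^10
= 5×9765625
= 48828125

a_11 = 48828125


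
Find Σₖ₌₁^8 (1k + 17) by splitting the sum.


Σ(1k+17) = 1·Σk + 17·n
= 1·36 + 17·8
= 36 + 136 = 172

Σ = 172


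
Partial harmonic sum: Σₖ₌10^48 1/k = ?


Σₖ₌10^48 1/k = 1/10 + 1/11 + 1/12 + ... + 1/48
= 721558908683331789893/442720643463713815200
≈ 1.6298

Sum = 721558908683331789893/442720643463713815200 ≈ 1.6298


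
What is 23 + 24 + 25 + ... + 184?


Σₖ₌23^184 k = Σₖ₌₁^184 k − Σₖ₌₁^22 k
= 184·185/2 − 22·23/2
= 17020 − 253 = 16767

Σk = 16767


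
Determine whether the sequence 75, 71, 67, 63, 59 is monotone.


Differences: -4, -4, -4, -4
All differences < 0 → strictly DECREASING

Monotonically decreasing


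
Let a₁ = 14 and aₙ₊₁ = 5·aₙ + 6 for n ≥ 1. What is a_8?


Computing step by step:
a_1 = 14
a_2 = 76
a_3 = 386
a_4 = 1936
a_5 = 9686
a_6 = 48436
a_7 = 242186
a_8 = 1210936


a_8 = 1210936


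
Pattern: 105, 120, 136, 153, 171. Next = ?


Pattern: triangular numbers: n(n+1)/2
Terms: 105, 120, 136, 153, 171
Next term = 190

Next term = 190


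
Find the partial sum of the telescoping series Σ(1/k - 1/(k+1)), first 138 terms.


Telescoping: adjacent terms cancel.
= 1/1 - 1/139
= 1 - 1/139 = 138/139

Sum = 138/139


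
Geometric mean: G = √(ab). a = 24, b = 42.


GM = √(24×42) = √1008 = 31.749

GM = 31.749


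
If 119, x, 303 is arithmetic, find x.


AM = (119 + 303)/2 = 422/2 = 211

AM = 211


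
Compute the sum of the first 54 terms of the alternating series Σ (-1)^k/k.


S = -1 + 1/2 - 1/3 + 1/4 - 1/5 + 1/6 - 1/7 + 1/8 ± ...
= -0.684
(Full series converges to -ln(2) ≈ -0.6931)

S_54 = -0.684


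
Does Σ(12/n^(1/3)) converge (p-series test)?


p-series test: Σ c/n^p converges if p > 1, diverges if p ≤ 1 (constant c > 0 doesn't affect convergence).
p = 1/3
1/3 ≤ 1 → DIVERGES

Diverges (p = 1/3 ≤ 1)


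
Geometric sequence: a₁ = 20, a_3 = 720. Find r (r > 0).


r^(n-1) = aₙ/a₁
r^2 = 720/20 = 36
r = 36^(1/2)
= ±6; taking r > 0 gives r = 6

r = 6


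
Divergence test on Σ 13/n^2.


lim(n→∞) 13/n^2 = 0
lim aₙ = 0 → nth-term test is INCONCLUSIVE
(Need other tests; this is actually a convergent p-series with p=2 > 1)

Inconclusive (lim aₙ = 0; need another test)


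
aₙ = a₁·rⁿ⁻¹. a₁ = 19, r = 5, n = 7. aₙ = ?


aₙ = a₁·r^(n-1)
= 19×5^6
= 19×15625
= 296875

a_7 = 296875


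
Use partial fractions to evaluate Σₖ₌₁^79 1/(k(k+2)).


1/(k(k+2)) = (1/2)·(1/k - 1/(k+2)) (partial fractions)
Telescoping: Σ = (1/2)·(1 + 1/2 - 1/80 - 1/81) = 9559/12960

Sum = 9559/12960


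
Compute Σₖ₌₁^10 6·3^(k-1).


Sₙ = 6×(3^10 - 1)/(3 - 1)
= 6×(59049 - 1)/2
= 6×59048/2
= 177144

S_10 = 177144


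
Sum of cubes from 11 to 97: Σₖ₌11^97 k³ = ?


Σₖ₌11^97 k³ = [97·98/2]² − [10·11/2]²
= 22591009 − 3025 = 22587984

Σk³ = 22587984


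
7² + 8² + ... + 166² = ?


Σₖ₌7^166 k² = Σₖ₌₁^166 k² − Σₖ₌₁^6 k²
= 166·167·333/6 − 6·7·13/6
= 1538571 − 91 = 1538480

Σk² = 1538480


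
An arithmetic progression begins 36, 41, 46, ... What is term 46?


aₙ = a₁ + (n-1)d
= 36 + (46-1)×5
= 36 + 225
= 261

a_46 = 261


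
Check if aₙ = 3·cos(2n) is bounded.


For all n, -1 ≤ cos(2n) ≤ 1, so -3 ≤ 3·cos(2n) ≤ 3
Lower bound: -3, Upper bound: 3
The sequence IS bounded

Bounded (-3 ≤ aₙ ≤ 3)


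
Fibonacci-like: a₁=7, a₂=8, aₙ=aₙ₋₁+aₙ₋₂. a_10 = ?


Computing iteratively: 7, 8, 15, 23, 38, 61, 99, 160, 259, 419
a_10 = 419

a_10 = 419


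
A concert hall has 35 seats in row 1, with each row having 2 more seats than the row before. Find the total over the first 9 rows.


aₙ = 35 + (9-1)×2 = 51
Sₙ = n(a₁+aₙ)/2 = 9×(35+51)/2
= 9×86/2 = 387

S_9 = 387


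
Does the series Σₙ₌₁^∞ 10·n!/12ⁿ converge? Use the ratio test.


aₙ = 10·n!/12^n
a_{n+1}/aₙ = (n+1)!/12^(n+1) × 12^n/n!  (constant 10 cancels)
= (n+1)/12
L = lim(n→∞) (n+1)/12 = ∞
L > 1 → series DIVERGES

Diverges (ratio test: L = ∞ > 1)


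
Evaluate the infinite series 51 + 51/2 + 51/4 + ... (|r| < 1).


S∞ = a₁/(1-r) = 51/(1 - 1/2)
= 51/(1/2)
= 102

S∞ = 102


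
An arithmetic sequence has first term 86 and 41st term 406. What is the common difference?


d = (aₙ - a₁)/(n-1)
= (406 - 86)/(41-1)
= 320/40 = 8

d = 8


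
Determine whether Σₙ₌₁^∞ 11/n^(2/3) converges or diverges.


p-series test: Σ c/n^p converges if p > 1, diverges if p ≤ 1 (constant c > 0 doesn't affect convergence).
p = 2/3
2/3 ≤ 1 → DIVERGES

Diverges (p = 2/3 ≤ 1)


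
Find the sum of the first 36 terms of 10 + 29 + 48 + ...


aₙ = 10 + (36-1)×19 = 675
Sₙ = n(a₁+aₙ)/2 = 36×(10+675)/2
= 36×685/2 = 12330

S_36 = 12330


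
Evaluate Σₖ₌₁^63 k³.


n(n+1)/2 = 63×64/2 = 2016
Σk³ = 2016² = 4064256

Σk³ = 4064256


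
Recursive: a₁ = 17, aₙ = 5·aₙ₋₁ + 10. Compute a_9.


Computing step by step:
a_1 = 17
a_2 = 95
a_3 = 485
a_4 = 2435
a_5 = 12185
a_6 = 60935
a_7 = 304685
a_8 = 1523435
a_9 = 7617185


a_9 = 7617185


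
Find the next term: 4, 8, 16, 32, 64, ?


Pattern: geometric (r=2)
Terms: 4, 8, 16, 32, 64
Next term = 128

Next term = 128


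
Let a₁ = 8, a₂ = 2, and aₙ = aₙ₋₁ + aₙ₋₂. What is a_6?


Computing iteratively: 8, 2, 10, 12, 22, 34
a_6 = 34

a_6 = 34


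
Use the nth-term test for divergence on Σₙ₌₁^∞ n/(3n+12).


lim(n→∞) n/(3n+12) = 1/3 = 1/3  (divide numerator and denominator by n)
lim aₙ = 1/3 ≠ 0 → series DIVERGES

Diverges (lim aₙ = 1/3 ≠ 0)


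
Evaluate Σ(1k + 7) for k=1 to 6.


Σ(1k+7) = 1·Σk + 7·n
= 1·21 + 7·6
= 21 + 42 = 63

Σ = 63


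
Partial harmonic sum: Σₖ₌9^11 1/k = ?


Σₖ₌9^11 1/k = 1/9 + 1/10 + 1/11
= 299/990
≈ 0.302

Sum = 299/990 ≈ 0.302


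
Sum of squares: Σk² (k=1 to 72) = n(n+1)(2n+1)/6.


n = 72
n(n+1)(2n+1)/6 = 72×73×145/6
= 762120/6 = 127020

Σk² = 127020


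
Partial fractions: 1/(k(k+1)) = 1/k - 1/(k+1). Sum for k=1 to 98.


1/(k(k+1)) = 1/k - 1/(k+1) (partial fractions)
Telescoping: Σ = 1 - 1/99 = 98/99

Sum = 98/99


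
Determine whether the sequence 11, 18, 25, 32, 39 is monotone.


Differences: 7, 7, 7, 7
All differences > 0 → strictly INCREASING

Monotonically increasing


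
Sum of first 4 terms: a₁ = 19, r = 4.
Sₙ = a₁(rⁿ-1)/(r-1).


Sₙ = 19×(4^4 - 1)/(4 - 1)
= 19×(256 - 1)/3
= 19×255/3
= 1615

S_4 = 1615


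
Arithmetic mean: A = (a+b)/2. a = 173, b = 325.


AM = (173 + 325)/2 = 498/2 = 249

AM = 249


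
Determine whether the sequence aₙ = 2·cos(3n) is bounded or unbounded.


For all n, -1 ≤ cos(3n) ≤ 1, so -2 ≤ 2·cos(3n) ≤ 2
Lower bound: -2, Upper bound: 2
The sequence IS bounded

Bounded (-2 ≤ aₙ ≤ 2)


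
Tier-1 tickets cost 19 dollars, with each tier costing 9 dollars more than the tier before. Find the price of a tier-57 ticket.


aₙ = a₁ + (n-1)d
= 19 + (57-1)×9
= 19 + 504
= 523

a_57 = 523


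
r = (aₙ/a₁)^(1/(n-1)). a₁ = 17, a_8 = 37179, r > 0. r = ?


r^(n-1) = aₙ/a₁
r^7 = 37179/17 = 2187
r = 2187^(1/7)
= 3

r = 3


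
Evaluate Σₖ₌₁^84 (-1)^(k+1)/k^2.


S = 1 - 1/4 + 1/9 - 1/16 + 1/25 - 1/36 + 1/49 - 1/64 ± ...
= 0.8224
(Full series converges to +π²/12 ≈ +0.8225)

S_84 = 0.8224


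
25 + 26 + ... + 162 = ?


Σₖ₌25^162 k = Σₖ₌₁^162 k − Σₖ₌₁^24 k
= 162·163/2 − 24·25/2
= 13203 − 300 = 12903

Σk = 12903


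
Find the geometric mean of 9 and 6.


GM = √(9×6) = √54 = 7.3485

GM = 7.3485


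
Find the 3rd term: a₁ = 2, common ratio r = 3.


aₙ = a₁·r^(n-1)
= 2×3^2
= 2×9
= 18

a_3 = 18


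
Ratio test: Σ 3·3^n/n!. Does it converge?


aₙ = 3·3^n/n!
a_{n+1}/aₙ = 3^(n+1)/(n+1)! × n!/3^n  (constant 3 cancels)
= 3/(n+1)
L = lim(n→∞) 3/(n+1) = 0
L < 1 → series CONVERGES

Converges (ratio test: L = 0 < 1)


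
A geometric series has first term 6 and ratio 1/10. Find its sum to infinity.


S∞ = a₁/(1-r) = 6/(1 - 1/10)
= 6/(9/10)
= 20/3

S∞ = 20/3


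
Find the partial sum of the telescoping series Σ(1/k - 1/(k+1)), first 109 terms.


Telescoping: adjacent terms cancel.
= 1/1 - 1/110
= 1 - 1/110 = 109/110

Sum = 109/110


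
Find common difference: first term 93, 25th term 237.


d = (aₙ - a₁)/(n-1)
= (237 - 93)/(25-1)
= 144/24 = 6

d = 6


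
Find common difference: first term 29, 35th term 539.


d = (aₙ - a₁)/(n-1)
= (539 - 29)/(35-1)
= 510/34 = 15

d = 15


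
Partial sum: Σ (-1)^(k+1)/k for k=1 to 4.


S = 1 - 1/2 + 1/3 - 1/4
= 0.5833
(Full series converges to +ln(2) ≈ +0.6931)

S_4 = 0.5833


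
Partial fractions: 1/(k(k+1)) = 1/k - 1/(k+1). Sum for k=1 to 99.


1/(k(k+1)) = 1/k - 1/(k+1) (partial fractions)
Telescoping: Σ = 1 - 1/100 = 99/100

Sum = 99/100


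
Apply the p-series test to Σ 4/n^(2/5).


p-series test: Σ c/n^p converges if p > 1, diverges if p ≤ 1 (constant c > 0 doesn't affect convergence).
p = 2/5
2/5 ≤ 1 → DIVERGES

Diverges (p = 2/5 ≤ 1)


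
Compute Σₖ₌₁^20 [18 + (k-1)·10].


aₙ = 18 + (20-1)×10 = 208
Sₙ = n(a₁+aₙ)/2 = 20×(18+208)/2
= 20×226/2 = 2260

S_20 = 2260


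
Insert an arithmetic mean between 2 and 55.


AM = (2 + 55)/2 = 57/2 = 28.5

AM = 28.5


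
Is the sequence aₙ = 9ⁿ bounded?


aₙ = 9ⁿ → as n→∞, aₙ→∞ (since base 9 > 1)
No finite upper bound exists
The sequence is UNBOUNDED

Unbounded (aₙ → ∞ as n → ∞)


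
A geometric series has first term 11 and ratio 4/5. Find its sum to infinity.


S∞ = a₁/(1-r) = 11/(1 - 4/5)
= 11/(1/5)
= 55

S∞ = 55


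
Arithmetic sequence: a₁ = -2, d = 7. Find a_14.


aₙ = a₁ + (n-1)d
= -2 + (14-1)×7
= -2 + 91
= 89

a_14 = 89


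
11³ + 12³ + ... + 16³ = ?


Σₖ₌11^16 k³ = [16·17/2]² − [10·11/2]²
= 18496 − 3025 = 15471

Σk³ = 15471


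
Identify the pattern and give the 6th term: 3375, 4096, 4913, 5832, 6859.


Pattern: perfect cubes: n³
Terms: 3375, 4096, 4913, 5832, 6859
Next term = 8000

Next term = 8000


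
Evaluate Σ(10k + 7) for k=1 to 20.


Σ(10k+7) = 10·Σk + 7·n
= 10·210 + 7·20
= 2100 + 140 = 2240

Σ = 2240


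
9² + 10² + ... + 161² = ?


Σₖ₌9^161 k² = Σₖ₌₁^161 k² − Σₖ₌₁^8 k²
= 161·162·323/6 − 8·9·17/6
= 1404081 − 204 = 1403877

Σk² = 1403877


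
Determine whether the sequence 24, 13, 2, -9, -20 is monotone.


Differences: -11, -11, -11, -11
All differences < 0 → strictly DECREASING

Monotonically decreasing


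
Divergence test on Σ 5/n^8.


lim(n→∞) 5/n^8 = 0
lim aₙ = 0 → nth-term test is INCONCLUSIVE
(Need other tests; this is actually a convergent p-series with p=8 > 1)

Inconclusive (lim aₙ = 0; need another test)


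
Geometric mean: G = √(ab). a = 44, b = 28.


GM = √(44×28) = √1232 = 35.0999

GM = 35.0999


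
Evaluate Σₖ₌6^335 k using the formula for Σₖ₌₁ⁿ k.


Σₖ₌6^335 k = Σₖ₌₁^335 k − Σₖ₌₁^5 k
= 335·336/2 − 5·6/2
= 56280 − 15 = 56265

Σk = 56265


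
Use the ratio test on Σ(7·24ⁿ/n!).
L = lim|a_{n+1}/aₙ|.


aₙ = 7·24^n/n!
a_{n+1}/aₙ = 24^(n+1)/(n+1)! × n!/24^n  (constant 7 cancels)
= 24/(n+1)
L = lim(n→∞) 24/(n+1) = 0
L < 1 → series CONVERGES

Converges (ratio test: L = 0 < 1)


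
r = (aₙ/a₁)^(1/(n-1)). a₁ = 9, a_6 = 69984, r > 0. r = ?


r^(n-1) = aₙ/a₁
r^5 = 69984/9 = 7776
r = 7776^(1/5)
= 6

r = 6


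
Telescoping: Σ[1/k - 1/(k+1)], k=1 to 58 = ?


Telescoping: adjacent terms cancel.
= 1/1 - 1/59
= 1 - 1/59 = 58/59

Sum = 58/59


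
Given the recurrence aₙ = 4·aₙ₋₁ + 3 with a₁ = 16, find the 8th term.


Computing step by step:
a_1 = 16
a_2 = 67
a_3 = 271
a_4 = 1087
a_5 = 4351
a_6 = 17407
a_7 = 69631
a_8 = 278527


a_8 = 278527


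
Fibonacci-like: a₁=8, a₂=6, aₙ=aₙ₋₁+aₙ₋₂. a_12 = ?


Computing iteratively: 8, 6, 14, 20, 34, 54, 88, 142, 230, 372, 602, 974
a_12 = 974

a_12 = 974


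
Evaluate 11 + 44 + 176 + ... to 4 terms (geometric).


Sₙ = 11×(4^4 - 1)/(4 - 1)
= 11×(256 - 1)/3
= 11×255/3
= 935

S_4 = 935


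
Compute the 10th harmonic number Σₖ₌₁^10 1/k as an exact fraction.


H_10 = 1/1 + 1/2 + 1/3 + 1/4 + 1/5 + 1/6 + 1/7 + 1/8 + 1/9 + 1/10
= 7381/2520
≈ 2.929

H_10 = 7381/2520 ≈ 2.929


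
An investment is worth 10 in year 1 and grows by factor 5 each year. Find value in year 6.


aₙ = a₁·r^(n-1)
= 10×5^5
= 10×3125
= 31250

a_6 = 31250


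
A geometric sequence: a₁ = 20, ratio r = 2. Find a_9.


aₙ = a₁·r^(n-1)
= 20×2^8
= 20×256
= 5120

a_9 = 5120


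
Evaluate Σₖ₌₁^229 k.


n(n+1)/2 = 229×230/2 = 52670/2 = 26335

Σk = 26335


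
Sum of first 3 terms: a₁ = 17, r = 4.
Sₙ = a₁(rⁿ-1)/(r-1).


Sₙ = 17×(4^3 - 1)/(4 - 1)
= 17×(64 - 1)/3
= 17×63/3
= 357

S_3 = 357


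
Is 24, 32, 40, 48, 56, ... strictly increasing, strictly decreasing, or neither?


Differences: 8, 8, 8, 8
All differences > 0 → strictly INCREASING

Monotonically increasing


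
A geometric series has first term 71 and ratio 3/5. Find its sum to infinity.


S∞ = a₁/(1-r) = 71/(1 - 3/5)
= 71/(2/5)
= 355/2

S∞ = 355/2


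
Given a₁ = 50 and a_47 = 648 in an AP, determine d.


d = (aₙ - a₁)/(n-1)
= (648 - 50)/(47-1)
= 598/46 = 13

d = 13


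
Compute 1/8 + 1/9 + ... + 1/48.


Σₖ₌8^48 1/k = 1/8 + 1/9 + 1/10 + ... + 1/48
= 826090171723375329593/442720643463713815200
≈ 1.8659

Sum = 826090171723375329593/442720643463713815200 ≈ 1.8659


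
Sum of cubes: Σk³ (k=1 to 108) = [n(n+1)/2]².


n(n+1)/2 = 108×109/2 = 5886
Σk³ = 5886² = 34644996

Σk³ = 34644996


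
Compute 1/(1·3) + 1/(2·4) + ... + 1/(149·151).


1/(k(k+2)) = (1/2)·(1/k - 1/(k+2)) (partial fractions)
Telescoping: Σ = (1/2)·(1 + 1/2 - 1/150 - 1/151) = 16837/22650

Sum = 16837/22650


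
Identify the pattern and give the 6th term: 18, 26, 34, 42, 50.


Pattern: arithmetic (d=8)
Terms: 18, 26, 34, 42, 50
Next term = 58

Next term = 58


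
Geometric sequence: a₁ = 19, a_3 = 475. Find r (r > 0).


r^(n-1) = aₙ/a₁
r^2 = 475/19 = 25
r = 25^(1/2)
= ±5; taking r > 0 gives r = 5

r = 5


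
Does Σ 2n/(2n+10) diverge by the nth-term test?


lim(n→∞) 2n/(2n+10) = 2/2 = 1  (divide numerator and denominator by n)
lim aₙ = 1 ≠ 0 → series DIVERGES

Diverges (lim aₙ = 1 ≠ 0)


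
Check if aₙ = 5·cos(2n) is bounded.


For all n, -1 ≤ cos(2n) ≤ 1, so -5 ≤ 5·cos(2n) ≤ 5
Lower bound: -5, Upper bound: 5
The sequence IS bounded

Bounded (-5 ≤ aₙ ≤ 5)


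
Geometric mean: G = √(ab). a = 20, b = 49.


GM = √(20×49) = √980 = 31.305

GM = 31.305


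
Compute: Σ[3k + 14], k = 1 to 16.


Σ(3k+14) = 3·Σk + 14·n
= 3·136 + 14·16
= 408 + 224 = 632

Σ = 632


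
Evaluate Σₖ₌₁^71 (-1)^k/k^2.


S = -1 + 1/4 - 1/9 + 1/16 - 1/25 + 1/36 - 1/49 + 1/64 ± ...
= -0.8226
(Full series converges to -π²/12 ≈ -0.8225)

S_71 = -0.8226


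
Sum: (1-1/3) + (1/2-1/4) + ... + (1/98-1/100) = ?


Telescoping with gap 2: two head and two tail terms survive.
= (1 + 1/2) - (1/99 + 1/100)
= 3/2 - 1/99 - 1/100 = 14651/9900

Sum = 14651/9900


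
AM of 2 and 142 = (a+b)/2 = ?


AM = (2 + 142)/2 = 144/2 = 72

AM = 72


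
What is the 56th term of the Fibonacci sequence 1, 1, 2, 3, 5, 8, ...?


Fibonacci sequence: 1, 1, 2, 3, 5, 8, 13, 21, 34, 55, 89, ...
F(56) = 225851433717

F(56) = 225851433717


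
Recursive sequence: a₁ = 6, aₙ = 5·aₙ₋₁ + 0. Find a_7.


Computing step by step:
a_1 = 6
a_2 = 30
a_3 = 150
a_4 = 750
a_5 = 3750
a_6 = 18750
a_7 = 93750


a_7 = 93750


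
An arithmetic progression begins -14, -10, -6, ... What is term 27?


aₙ = a₁ + (n-1)d
= -14 + (27-1)×4
= -14 + 104
= 90

a_27 = 90


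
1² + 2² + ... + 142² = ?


n = 142
n(n+1)(2n+1)/6 = 142×143×285/6
= 5787210/6 = 964535

Σk² = 964535


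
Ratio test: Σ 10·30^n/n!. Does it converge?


aₙ = 10·30^n/n!
a_{n+1}/aₙ = 30^(n+1)/(n+1)! × n!/30^n  (constant 10 cancels)
= 30/(n+1)
L = lim(n→∞) 30/(n+1) = 0
L < 1 → series CONVERGES

Converges (ratio test: L = 0 < 1)


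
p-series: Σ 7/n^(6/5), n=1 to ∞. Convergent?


p-series test: Σ c/n^p converges if p > 1, diverges if p ≤ 1 (constant c > 0 doesn't affect convergence).
p = 6/5
6/5 > 1 → CONVERGES

Converges (p = 6/5 > 1)


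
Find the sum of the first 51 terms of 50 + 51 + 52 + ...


aₙ = 50 + (51-1)×1 = 100
Sₙ = n(a₁+aₙ)/2 = 51×(50+100)/2
= 51×150/2 = 3825

S_51 = 3825


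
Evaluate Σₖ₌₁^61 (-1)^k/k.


S = -1 + 1/2 - 1/3 + 1/4 - 1/5 + 1/6 - 1/7 + 1/8 ± ...
= -0.7013
(Full series converges to -ln(2) ≈ -0.6931)

S_61 = -0.7013


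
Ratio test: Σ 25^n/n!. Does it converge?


aₙ = 25^n/n!
a_{n+1}/aₙ = 25^(n+1)/(n+1)! × n!/25^n
= 25/(n+1)
L = lim(n→∞) 25/(n+1) = 0
L < 1 → series CONVERGES

Converges (ratio test: L = 0 < 1)


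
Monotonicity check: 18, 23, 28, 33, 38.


Differences: 5, 5, 5, 5
All differences > 0 → strictly INCREASING

Monotonically increasing


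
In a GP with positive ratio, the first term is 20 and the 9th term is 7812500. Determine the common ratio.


r^(n-1) = aₙ/a₁
r^8 = 7812500/20 = 390625
r = 390625^(1/8)
= ±5; taking r > 0 gives r = 5

r = 5


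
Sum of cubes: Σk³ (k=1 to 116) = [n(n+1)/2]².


n(n+1)/2 = 116×117/2 = 6786
Σk³ = 6786² = 46049796

Σk³ = 46049796


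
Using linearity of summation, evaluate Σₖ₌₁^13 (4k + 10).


Σ(4k+10) = 4·Σk + 10·n
= 4·91 + 10·13
= 364 + 130 = 494

Σ = 494


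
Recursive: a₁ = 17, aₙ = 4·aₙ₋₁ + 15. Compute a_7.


Computing step by step:
a_1 = 17
a_2 = 83
a_3 = 347
a_4 = 1403
a_5 = 5627
a_6 = 22523
a_7 = 90107


a_7 = 90107


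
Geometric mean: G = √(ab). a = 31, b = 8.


GM = √(31×8) = √248 = 15.748

GM = 15.748


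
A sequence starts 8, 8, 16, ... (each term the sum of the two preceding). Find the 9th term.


Computing iteratively: 8, 8, 16, 24, 40, 64, 104, 168, 272
a_9 = 272

a_9 = 272


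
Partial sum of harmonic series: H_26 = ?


H_26 = 1/1 + 1/2 + 1/3 + ... + 1/26
= 34395742267/8923714800
≈ 3.8544

H_26 = 34395742267/8923714800 ≈ 3.8544


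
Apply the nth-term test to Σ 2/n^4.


lim(n→∞) 2/n^4 = 0
lim aₙ = 0 → nth-term test is INCONCLUSIVE
(Need other tests; this is actually a convergent p-series with p=4 > 1)

Inconclusive (lim aₙ = 0; need another test)


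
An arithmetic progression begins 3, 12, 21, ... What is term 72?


aₙ = a₁ + (n-1)d
= 3 + (72-1)×9
= 3 + 639
= 642

a_72 = 642


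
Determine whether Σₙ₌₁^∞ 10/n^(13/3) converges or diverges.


p-series test: Σ c/n^p converges if p > 1, diverges if p ≤ 1 (constant c > 0 doesn't affect convergence).
p = 13/3
13/3 > 1 → CONVERGES

Converges (p = 13/3 > 1)


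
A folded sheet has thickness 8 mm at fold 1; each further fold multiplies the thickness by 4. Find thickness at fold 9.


aₙ = a₁·r^(n-1)
= 8×4^8
= 8×65536
= 524288

a_9 = 524288


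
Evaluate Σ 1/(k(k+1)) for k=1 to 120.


1/(k(k+1)) = 1/k - 1/(k+1) (partial fractions)
Telescoping: Σ = 1 - 1/121 = 120/121

Sum = 120/121


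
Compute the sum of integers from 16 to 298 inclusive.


Σₖ₌16^298 k = Σₖ₌₁^298 k − Σₖ₌₁^15 k
= 298·299/2 − 15·16/2
= 44551 − 120 = 44431

Σk = 44431


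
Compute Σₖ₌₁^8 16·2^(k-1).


Sₙ = 16×(2^8 - 1)/(2 - 1)
= 16×(256 - 1)/1
= 16×255/1
= 4080

S_8 = 4080


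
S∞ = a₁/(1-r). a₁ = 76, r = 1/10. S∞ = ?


S∞ = a₁/(1-r) = 76/(1 - 1/10)
= 76/(9/10)
= 760/9

S∞ = 760/9


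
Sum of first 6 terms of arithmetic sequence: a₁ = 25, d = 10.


aₙ = 25 + (6-1)×10 = 75
Sₙ = n(a₁+aₙ)/2 = 6×(25+75)/2
= 6×100/2 = 300

S_6 = 300


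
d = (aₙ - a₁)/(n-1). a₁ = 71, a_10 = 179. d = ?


d = (aₙ - a₁)/(n-1)
= (179 - 71)/(10-1)
= 108/9 = 12

d = 12


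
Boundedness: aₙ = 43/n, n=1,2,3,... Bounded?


a₁ = 43, a₂ = 43/2, a₃ = 43/3, ...
0 < aₙ ≤ 43 for all n ≥ 1
Lower bound: 0, Upper bound: 43
The sequence IS bounded

Bounded (0 < aₙ ≤ 43)


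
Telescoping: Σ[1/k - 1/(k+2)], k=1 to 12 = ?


Telescoping with gap 2: two head and two tail terms survive.
= (1 + 1/2) - (1/13 + 1/14)
= 3/2 - 1/13 - 1/14 = 123/91

Sum = 123/91


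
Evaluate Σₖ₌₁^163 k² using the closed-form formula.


n = 163
n(n+1)(2n+1)/6 = 163×164×327/6
= 8741364/6 = 1456894

Σk² = 1456894


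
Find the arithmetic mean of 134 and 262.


AM = (134 + 262)/2 = 396/2 = 198

AM = 198


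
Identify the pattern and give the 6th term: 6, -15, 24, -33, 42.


Pattern: alternating sign, magnitude arithmetic (d=9)
Terms: 6, -15, 24, -33, 42
Next term = -51

Next term = -51


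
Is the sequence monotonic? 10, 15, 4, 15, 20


Differences: 5, -11, 11, 5
Difference at position 1 is +5 (> 0) but position 2 is -11 (< 0) — sequence both rises and falls
→ NOT monotonic

Not monotonic


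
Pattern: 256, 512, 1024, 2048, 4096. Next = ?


Pattern: powers of 2: 2ⁿ
Terms: 256, 512, 1024, 2048, 4096
Next term = 8192

Next term = 8192


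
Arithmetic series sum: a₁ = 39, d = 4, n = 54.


aₙ = 39 + (54-1)×4 = 251
Sₙ = n(a₁+aₙ)/2 = 54×(39+251)/2
= 54×290/2 = 7830

S_54 = 7830


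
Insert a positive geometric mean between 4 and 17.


GM = √(4×17) = √68 = 8.2462

GM = 8.2462


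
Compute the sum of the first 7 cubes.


n(n+1)/2 = 7×8/2 = 28
Σk³ = 28² = 784

Σk³ = 784


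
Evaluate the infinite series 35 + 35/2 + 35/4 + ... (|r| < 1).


S∞ = a₁/(1-r) = 35/(1 - 1/2)
= 35/(1/2)
= 70

S∞ = 70


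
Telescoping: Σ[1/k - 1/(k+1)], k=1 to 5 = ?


Telescoping: adjacent terms cancel.
= 1/1 - 1/6
= 1 - 1/6 = 5/6

Sum = 5/6


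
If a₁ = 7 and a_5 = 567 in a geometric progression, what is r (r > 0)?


r^(n-1) = aₙ/a₁
r^4 = 567/7 = 81
r = 81^(1/4)
= ±3; taking r > 0 gives r = 3

r = 3


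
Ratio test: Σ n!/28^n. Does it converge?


aₙ = n!/28^n
a_{n+1}/aₙ = (n+1)!/28^(n+1) × 28^n/n!
= (n+1)/28
L = lim(n→∞) (n+1)/28 = ∞
L > 1 → series DIVERGES

Diverges (ratio test: L = ∞ > 1)


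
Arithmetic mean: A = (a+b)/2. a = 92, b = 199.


AM = (92 + 199)/2 = 291/2 = 145.5

AM = 145.5


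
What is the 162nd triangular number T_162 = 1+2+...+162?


n(n+1)/2 = 162×163/2 = 26406/2 = 13203

Σk = 13203


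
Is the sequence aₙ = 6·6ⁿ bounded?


aₙ = 6·6ⁿ → as n→∞, aₙ→∞ (since base 6 > 1)
No finite upper bound exists
The sequence is UNBOUNDED

Unbounded (aₙ → ∞ as n → ∞)


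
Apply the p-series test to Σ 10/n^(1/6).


p-series test: Σ c/n^p converges if p > 1, diverges if p ≤ 1 (constant c > 0 doesn't affect convergence).
p = 1/6
1/6 ≤ 1 → DIVERGES

Diverges (p = 1/6 ≤ 1)


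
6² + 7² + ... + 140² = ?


Σₖ₌6^140 k² = Σₖ₌₁^140 k² − Σₖ₌₁^5 k²
= 140·141·281/6 − 5·6·11/6
= 924490 − 55 = 924435

Σk² = 924435


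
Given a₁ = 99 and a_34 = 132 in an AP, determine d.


d = (aₙ - a₁)/(n-1)
= (132 - 99)/(34-1)
= 33/33 = 1

d = 1


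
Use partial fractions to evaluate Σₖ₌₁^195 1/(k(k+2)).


1/(k(k+2)) = (1/2)·(1/k - 1/(k+2)) (partial fractions)
Telescoping: Σ = (1/2)·(1 + 1/2 - 1/196 - 1/197) = 57525/77224

Sum = 57525/77224


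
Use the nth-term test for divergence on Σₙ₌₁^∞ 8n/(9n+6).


lim(n→∞) 8n/(9n+6) = 8/9 = 8/9  (divide numerator and denominator by n)
lim aₙ = 8/9 ≠ 0 → series DIVERGES

Diverges (lim aₙ = 8/9 ≠ 0)


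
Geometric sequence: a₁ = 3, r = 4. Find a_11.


aₙ = a₁·r^(n-1)
= 3×4^10
= 3×1048576
= 3145728

a_11 = 3145728


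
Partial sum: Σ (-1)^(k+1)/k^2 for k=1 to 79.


S = 1 - 1/4 + 1/9 - 1/16 + 1/25 - 1/36 + 1/49 - 1/64 ± ...
= 0.8225
(Full series converges to +π²/12 ≈ +0.8225)

S_79 = 0.8225


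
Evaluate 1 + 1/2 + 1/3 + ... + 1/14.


H_14 = 1/1 + 1/2 + 1/3 + ... + 1/14
= 1171733/360360
≈ 3.2516

H_14 = 1171733/360360 ≈ 3.2516


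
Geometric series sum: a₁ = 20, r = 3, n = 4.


Sₙ = 20×(3^4 - 1)/(3 - 1)
= 20×(81 - 1)/2
= 20×80/2
= 800

S_4 = 800


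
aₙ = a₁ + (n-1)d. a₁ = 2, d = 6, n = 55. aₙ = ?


aₙ = a₁ + (n-1)d
= 2 + (55-1)×6
= 2 + 324
= 326

a_55 = 326


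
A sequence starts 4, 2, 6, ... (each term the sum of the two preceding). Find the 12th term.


Computing iteratively: 4, 2, 6, 8, 14, 22, 36, 58, 94, 152, 246, 398
a_12 = 398

a_12 = 398


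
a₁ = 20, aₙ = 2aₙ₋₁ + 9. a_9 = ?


Computing step by step:
a_1 = 20
a_2 = 49
a_3 = 107
a_4 = 223
a_5 = 455
a_6 = 919
a_7 = 1847
a_8 = 3703
a_9 = 7415


a_9 = 7415


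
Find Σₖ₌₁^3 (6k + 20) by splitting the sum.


Σ(6k+20) = 6·Σk + 20·n
= 6·6 + 20·3
= 36 + 60 = 96

Σ = 96


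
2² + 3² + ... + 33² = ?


Σₖ₌2^33 k² = Σₖ₌₁^33 k² − Σₖ₌₁^1 k²
= 33·34·67/6 − 1·2·3/6
= 12529 − 1 = 12528

Σk² = 12528


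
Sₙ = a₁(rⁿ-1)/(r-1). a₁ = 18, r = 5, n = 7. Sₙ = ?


Sₙ = 18×(5^7 - 1)/(5 - 1)
= 18×(78125 - 1)/4
= 18×78124/4
= 351558

S_7 = 351558


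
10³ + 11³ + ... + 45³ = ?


Σₖ₌10^45 k³ = [45·46/2]² − [9·10/2]²
= 1071225 − 2025 = 1069200

Σk³ = 1069200


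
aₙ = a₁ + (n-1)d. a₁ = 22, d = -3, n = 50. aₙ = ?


aₙ = a₁ + (n-1)d
= 22 + (50-1)×-3
= 22 - 147
= -125

a_50 = -125


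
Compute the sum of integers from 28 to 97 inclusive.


Σₖ₌28^97 k = Σₖ₌₁^97 k − Σₖ₌₁^27 k
= 97·98/2 − 27·28/2
= 4753 − 378 = 4375

Σk = 4375


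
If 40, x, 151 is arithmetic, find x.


AM = (40 + 151)/2 = 191/2 = 95.5

AM = 95.5


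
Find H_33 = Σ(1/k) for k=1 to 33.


H_33 = 1/1 + 1/2 + 1/3 + ... + 1/33
= 53676090078349/13127595717600
≈ 4.0888

H_33 = 53676090078349/13127595717600 ≈ 4.0888


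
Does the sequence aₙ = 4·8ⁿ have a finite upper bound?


aₙ = 4·8ⁿ → as n→∞, aₙ→∞ (since base 8 > 1)
No finite upper bound exists
The sequence is UNBOUNDED

Unbounded (aₙ → ∞ as n → ∞)


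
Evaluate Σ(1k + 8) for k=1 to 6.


Σ(1k+8) = 1·Σk + 8·n
= 1·21 + 8·6
= 21 + 48 = 69

Σ = 69


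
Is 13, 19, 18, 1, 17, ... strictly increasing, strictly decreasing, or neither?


Differences: 6, -1, -17, 16
Difference at position 1 is +6 (> 0) but position 2 is -1 (< 0) — sequence both rises and falls
→ NOT monotonic

Not monotonic


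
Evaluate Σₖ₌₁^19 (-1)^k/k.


S = -1 + 1/2 - 1/3 + 1/4 - 1/5 + 1/6 - 1/7 + 1/8 ± ...
= -0.7188
(Full series converges to -ln(2) ≈ -0.6931)

S_19 = -0.7188


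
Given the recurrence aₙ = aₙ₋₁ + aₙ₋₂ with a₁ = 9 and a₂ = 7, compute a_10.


Computing iteratively: 9, 7, 16, 23, 39, 62, 101, 163, 264, 427
a_10 = 427

a_10 = 427


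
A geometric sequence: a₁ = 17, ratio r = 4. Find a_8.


aₙ = a₁·r^(n-1)
= 17×4^7
= 17×16384
= 278528

a_8 = 278528


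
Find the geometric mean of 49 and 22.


GM = √(49×22) = √1078 = 32.8329

GM = 32.8329


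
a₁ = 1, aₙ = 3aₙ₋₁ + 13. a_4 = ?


Computing step by step:
a_1 = 1
a_2 = 16
a_3 = 61
a_4 = 196


a_4 = 196


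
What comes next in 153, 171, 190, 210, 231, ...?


Pattern: triangular numbers: n(n+1)/2
Terms: 153, 171, 190, 210, 231
Next term = 253

Next term = 253


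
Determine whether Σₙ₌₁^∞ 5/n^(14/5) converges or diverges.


p-series test: Σ c/n^p converges if p > 1, diverges if p ≤ 1 (constant c > 0 doesn't affect convergence).
p = 14/5
14/5 > 1 → CONVERGES

Converges (p = 14/5 > 1)


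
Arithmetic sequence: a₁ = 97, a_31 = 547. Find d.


d = (aₙ - a₁)/(n-1)
= (547 - 97)/(31-1)
= 450/30 = 15

d = 15


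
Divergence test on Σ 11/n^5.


lim(n→∞) 11/n^5 = 0
lim aₙ = 0 → nth-term test is INCONCLUSIVE
(Need other tests; this is actually a convergent p-series with p=5 > 1)

Inconclusive (lim aₙ = 0; need another test)


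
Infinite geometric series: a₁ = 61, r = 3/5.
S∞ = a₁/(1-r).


S∞ = a₁/(1-r) = 61/(1 - 3/5)
= 61/(2/5)
= 305/2

S∞ = 305/2


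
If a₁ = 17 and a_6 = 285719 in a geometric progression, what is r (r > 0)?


r^(n-1) = aₙ/a₁
r^5 = 285719/17 = 16807
r = 16807^(1/5)
= 7

r = 7


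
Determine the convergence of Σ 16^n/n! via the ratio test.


aₙ = 16^n/n!
a_{n+1}/aₙ = 16^(n+1)/(n+1)! × n!/16^n
= 16/(n+1)
L = lim(n→∞) 16/(n+1) = 0
L < 1 → series CONVERGES

Converges (ratio test: L = 0 < 1)


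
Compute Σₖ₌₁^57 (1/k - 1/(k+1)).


Telescoping: adjacent terms cancel.
= 1/1 - 1/58
= 1 - 1/58 = 57/58

Sum = 57/58


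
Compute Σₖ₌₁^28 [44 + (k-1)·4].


aₙ = 44 + (28-1)×4 = 152
Sₙ = n(a₁+aₙ)/2 = 28×(44+152)/2
= 28×196/2 = 2744

S_28 = 2744


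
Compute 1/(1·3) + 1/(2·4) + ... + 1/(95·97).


1/(k(k+2)) = (1/2)·(1/k - 1/(k+2)) (partial fractions)
Telescoping: Σ = (1/2)·(1 + 1/2 - 1/96 - 1/97) = 13775/18624

Sum = 13775/18624


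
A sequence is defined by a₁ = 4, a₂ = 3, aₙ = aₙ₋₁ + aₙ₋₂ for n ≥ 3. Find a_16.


Computing iteratively: 4, 3, 7, 10, 17, 27, 44, 71, 115, 186, 301, 487, ...
a_16 = 3338

a_16 = 3338


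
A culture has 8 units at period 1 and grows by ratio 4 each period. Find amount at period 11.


aₙ = a₁·r^(n-1)
= 8×4^10
= 8×1048576
= 8388608

a_11 = 8388608


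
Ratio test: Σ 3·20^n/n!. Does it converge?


aₙ = 3·20^n/n!
a_{n+1}/aₙ = 20^(n+1)/(n+1)! × n!/20^n  (constant 3 cancels)
= 20/(n+1)
L = lim(n→∞) 20/(n+1) = 0
L < 1 → series CONVERGES

Converges (ratio test: L = 0 < 1)


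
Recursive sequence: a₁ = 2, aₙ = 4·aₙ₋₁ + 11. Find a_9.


Computing step by step:
a_1 = 2
a_2 = 19
a_3 = 87
a_4 = 359
a_5 = 1447
a_6 = 5799
a_7 = 23207
a_8 = 92839
a_9 = 371367


a_9 = 371367


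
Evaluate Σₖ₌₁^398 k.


n(n+1)/2 = 398×399/2 = 158802/2 = 79401

Σk = 79401


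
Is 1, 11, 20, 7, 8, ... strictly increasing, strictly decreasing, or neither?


Differences: 10, 9, -13, 1
Difference at position 1 is +10 (> 0) but position 3 is -13 (< 0) — sequence both rises and falls
→ NOT monotonic

Not monotonic


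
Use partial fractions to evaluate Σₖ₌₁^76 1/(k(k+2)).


1/(k(k+2)) = (1/2)·(1/k - 1/(k+2)) (partial fractions)
Telescoping: Σ = (1/2)·(1 + 1/2 - 1/77 - 1/78) = 4427/6006

Sum = 4427/6006


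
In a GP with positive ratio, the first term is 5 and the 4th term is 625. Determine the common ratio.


r^(n-1) = aₙ/a₁
r^3 = 625/5 = 125
r = 125^(1/3)
= 5

r = 5


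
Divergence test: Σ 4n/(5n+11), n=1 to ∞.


lim(n→∞) 4n/(5n+11) = 4/5 = 4/5  (divide numerator and denominator by n)
lim aₙ = 4/5 ≠ 0 → series DIVERGES

Diverges (lim aₙ = 4/5 ≠ 0)


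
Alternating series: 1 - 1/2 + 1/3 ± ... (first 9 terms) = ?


S = 1 - 1/2 + 1/3 - 1/4 + 1/5 - 1/6 + 1/7 - 1/8 ± ...
= 0.7456
(Full series converges to +ln(2) ≈ +0.6931)

S_9 = 0.7456


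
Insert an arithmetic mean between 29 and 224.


AM = (29 + 224)/2 = 253/2 = 126.5

AM = 126.5


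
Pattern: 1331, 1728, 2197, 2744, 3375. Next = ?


Pattern: perfect cubes: n³
Terms: 1331, 1728, 2197, 2744, 3375
Next term = 4096

Next term = 4096


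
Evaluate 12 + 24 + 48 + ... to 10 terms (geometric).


Sₙ = 12×(2^10 - 1)/(2 - 1)
= 12×(1024 - 1)/1
= 12×1023/1
= 12276

S_10 = 12276


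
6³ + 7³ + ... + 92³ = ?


Σₖ₌6^92 k³ = [92·93/2]² − [5·6/2]²
= 18301284 − 225 = 18301059

Σk³ = 18301059


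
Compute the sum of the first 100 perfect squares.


n = 100
n(n+1)(2n+1)/6 = 100×101×201/6
= 2030100/6 = 338350

Σk² = 338350


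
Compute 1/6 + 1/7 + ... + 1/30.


Σₖ₌6^30 1/k = 1/6 + 1/7 + 1/8 + ... + 1/30
= 3986594995087/2329089562800
≈ 1.7117

Sum = 3986594995087/2329089562800 ≈ 1.7117


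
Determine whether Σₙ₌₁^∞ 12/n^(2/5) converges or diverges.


p-series test: Σ c/n^p converges if p > 1, diverges if p ≤ 1 (constant c > 0 doesn't affect convergence).
p = 2/5
2/5 ≤ 1 → DIVERGES

Diverges (p = 2/5 ≤ 1)


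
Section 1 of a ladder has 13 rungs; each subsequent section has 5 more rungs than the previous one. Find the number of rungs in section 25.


aₙ = a₁ + (n-1)d
= 13 + (25-1)×5
= 13 + 120
= 133

a_25 = 133


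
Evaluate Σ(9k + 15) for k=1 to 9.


Σ(9k+15) = 9·Σk + 15·n
= 9·45 + 15·9
= 405 + 135 = 540

Σ = 540


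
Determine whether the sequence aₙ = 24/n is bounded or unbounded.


a₁ = 24, a₂ = 24/2, a₃ = 24/3, ...
0 < aₙ ≤ 24 for all n ≥ 1
Lower bound: 0, Upper bound: 24
The sequence IS bounded

Bounded (0 < aₙ ≤ 24)


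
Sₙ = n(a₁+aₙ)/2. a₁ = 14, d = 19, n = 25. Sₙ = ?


aₙ = 14 + (25-1)×19 = 470
Sₙ = n(a₁+aₙ)/2 = 25×(14+470)/2
= 25×484/2 = 6050

S_25 = 6050


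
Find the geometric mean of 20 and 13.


GM = √(20×13) = √260 = 16.1245

GM = 16.1245


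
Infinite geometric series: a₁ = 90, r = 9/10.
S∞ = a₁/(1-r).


S∞ = a₁/(1-r) = 90/(1 - 9/10)
= 90/(1/10)
= 900

S∞ = 900


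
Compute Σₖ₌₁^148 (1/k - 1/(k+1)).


Telescoping: adjacent terms cancel.
= 1/1 - 1/149
= 1 - 1/149 = 148/149

Sum = 148/149


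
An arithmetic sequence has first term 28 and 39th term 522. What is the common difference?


d = (aₙ - a₁)/(n-1)
= (522 - 28)/(39-1)
= 494/38 = 13

d = 13


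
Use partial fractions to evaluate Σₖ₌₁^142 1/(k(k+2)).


1/(k(k+2)) = (1/2)·(1/k - 1/(k+2)) (partial fractions)
Telescoping: Σ = (1/2)·(1 + 1/2 - 1/143 - 1/144) = 30601/41184

Sum = 30601/41184


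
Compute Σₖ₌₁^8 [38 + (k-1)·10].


aₙ = 38 + (8-1)×10 = 108
Sₙ = n(a₁+aₙ)/2 = 8×(38+108)/2
= 8×146/2 = 584

S_8 = 584


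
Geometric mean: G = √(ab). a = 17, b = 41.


GM = √(17×41) = √697 = 26.4008

GM = 26.4008


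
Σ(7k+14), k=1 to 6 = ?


Σ(7k+14) = 7·Σk + 14·n
= 7·21 + 14·6
= 147 + 84 = 231

Σ = 231


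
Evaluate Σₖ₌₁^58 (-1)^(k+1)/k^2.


S = 1 - 1/4 + 1/9 - 1/16 + 1/25 - 1/36 + 1/49 - 1/64 ± ...
= 0.8223
(Full series converges to +π²/12 ≈ +0.8225)

S_58 = 0.8223


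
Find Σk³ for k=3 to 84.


Σₖ₌3^84 k³ = [84·85/2]² − [2·3/2]²
= 12744900 − 9 = 12744891

Σk³ = 12744891


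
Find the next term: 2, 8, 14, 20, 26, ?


Pattern: arithmetic (d=6)
Terms: 2, 8, 14, 20, 26
Next term = 32

Next term = 32


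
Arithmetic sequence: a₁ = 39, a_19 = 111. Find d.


d = (aₙ - a₁)/(n-1)
= (111 - 39)/(19-1)
= 72/18 = 4

d = 4


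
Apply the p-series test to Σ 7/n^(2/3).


p-series test: Σ c/n^p converges if p > 1, diverges if p ≤ 1 (constant c > 0 doesn't affect convergence).
p = 2/3
2/3 ≤ 1 → DIVERGES

Diverges (p = 2/3 ≤ 1)


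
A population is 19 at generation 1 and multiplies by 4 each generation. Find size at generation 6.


aₙ = a₁·r^(n-1)
= 19×4^5
= 19×1024
= 19456

a_6 = 19456


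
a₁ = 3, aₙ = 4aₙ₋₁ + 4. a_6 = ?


Computing step by step:
a_1 = 3
a_2 = 16
a_3 = 68
a_4 = 276
a_5 = 1108
a_6 = 4436


a_6 = 4436


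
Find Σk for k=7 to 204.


Σₖ₌7^204 k = Σₖ₌₁^204 k − Σₖ₌₁^6 k
= 204·205/2 − 6·7/2
= 20910 − 21 = 20889

Σk = 20889


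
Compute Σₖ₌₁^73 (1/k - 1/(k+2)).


Telescoping with gap 2: two head and two tail terms survive.
= (1 + 1/2) - (1/74 + 1/75)
= 3/2 - 1/74 - 1/75 = 4088/2775

Sum = 4088/2775


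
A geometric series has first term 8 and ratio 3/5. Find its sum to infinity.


S∞ = a₁/(1-r) = 8/(1 - 3/5)
= 8/(2/5)
= 20

S∞ = 20


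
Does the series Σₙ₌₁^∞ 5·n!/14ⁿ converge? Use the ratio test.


aₙ = 5·n!/14^n
a_{n+1}/aₙ = (n+1)!/14^(n+1) × 14^n/n!  (constant 5 cancels)
= (n+1)/14
L = lim(n→∞) (n+1)/14 = ∞
L > 1 → series DIVERGES

Diverges (ratio test: L = ∞ > 1)


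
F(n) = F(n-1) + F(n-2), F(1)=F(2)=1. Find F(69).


Fibonacci sequence: 1, 1, 2, 3, 5, 8, 13, 21, 34, 55, 89, ...
F(69) = 117669030460994

F(69) = 117669030460994


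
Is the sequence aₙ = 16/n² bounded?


a₁ = 16, a₂ = 16/4, a₃ = 16/9, ...
0 < aₙ ≤ 16 for all n ≥ 1
The sequence IS bounded

Bounded (0 < aₙ ≤ 16)
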